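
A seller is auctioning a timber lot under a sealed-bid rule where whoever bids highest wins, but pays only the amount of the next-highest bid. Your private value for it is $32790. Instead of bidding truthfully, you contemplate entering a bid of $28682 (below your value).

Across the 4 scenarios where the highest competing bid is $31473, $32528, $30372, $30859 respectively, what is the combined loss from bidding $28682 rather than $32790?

$5928

The deviation costs you only when the competing bid falls strictly between $28682 and $32790; elsewhere both bids give the same outcome.
$31473: truthful payoff $1317, deviation payoff $0 → loss $1317.
$32528: truthful payoff $262, deviation payoff $0 → loss $262.
$30372: truthful payoff $2418, deviation payoff $0 → loss $2418.
$30859: truthful payoff $1931, deviation payoff $0 → loss $1931.
Total loss = $1317 + $262 + $2418 + $1931 = $5928.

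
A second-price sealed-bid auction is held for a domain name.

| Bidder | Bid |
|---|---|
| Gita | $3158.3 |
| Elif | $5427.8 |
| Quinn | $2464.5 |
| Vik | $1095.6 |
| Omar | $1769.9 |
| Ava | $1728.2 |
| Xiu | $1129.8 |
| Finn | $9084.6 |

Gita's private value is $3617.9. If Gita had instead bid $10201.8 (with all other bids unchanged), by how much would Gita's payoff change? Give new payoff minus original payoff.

The highest bid among the other bidders is $9084.6; Gita's bid doesn't change that.
Original bid $3158.3: Gita is not highest (top rival bid is $9084.6); payoff $0.
Alternative bid $10201.8: Gita is highest, pays the top rival bid $9084.6; payoff $3617.9 − $9084.6 = −$5466.7.
Change in payoff = −$5466.7 − ($0) = −$5466.7.

−$5466.7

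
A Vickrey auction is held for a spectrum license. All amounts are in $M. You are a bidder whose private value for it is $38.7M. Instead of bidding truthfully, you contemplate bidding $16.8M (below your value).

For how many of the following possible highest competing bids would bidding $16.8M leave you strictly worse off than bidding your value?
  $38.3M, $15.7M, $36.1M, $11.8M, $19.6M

3

The deviation hurts exactly when the highest competing bid lies strictly between $16.8M and $38.7M — underbidding then forfeits a profitable win.
$38.3M: inside the interval → strictly worse (loss $0.4M).
$15.7M: below both → same outcome either way.
$36.1M: inside the interval → strictly worse (loss $2.6M).
$11.8M: below both → same outcome either way.
$19.6M: inside the interval → strictly worse (loss $19.1M).
Count: 3.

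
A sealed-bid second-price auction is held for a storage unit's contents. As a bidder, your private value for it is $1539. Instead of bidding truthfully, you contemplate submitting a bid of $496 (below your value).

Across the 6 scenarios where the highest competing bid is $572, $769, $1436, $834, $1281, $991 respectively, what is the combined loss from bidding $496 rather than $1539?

$3351

The deviation costs you only when the competing bid falls strictly between $496 and $1539; elsewhere both bids give the same outcome.
$572: truthful payoff $967, deviation payoff $0 → loss $967.
$769: truthful payoff $770, deviation payoff $0 → loss $770.
$1436: truthful payoff $103, deviation payoff $0 → loss $103.
$834: truthful payoff $705, deviation payoff $0 → loss $705.
$1281: truthful payoff $258, deviation payoff $0 → loss $258.
$991: truthful payoff $548, deviation payoff $0 → loss $548.
Total loss = $967 + $770 + $103 + $705 + $258 + $548 = $3351.
Truthful bidding weakly dominates here: raising your bid can only win items priced above your value, and lowering it can only forfeit items priced below.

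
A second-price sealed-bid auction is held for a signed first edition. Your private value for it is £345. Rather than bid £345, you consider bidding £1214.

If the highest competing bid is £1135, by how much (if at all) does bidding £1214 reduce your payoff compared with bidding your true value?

£790

Bidding your value £345: you lose (since £345 < £1135). Payoff £0.
Bidding £1214: you win and pay £1135. Payoff £345 − £1135 = −£790.
The competing bid £1135 lies between your value and your inflated bid, so overbidding wins an item priced above your value.
Loss from deviating = £0 − (−£790) = £790.
Because the price is fixed by the runner-up's bid, deviating from your value can only change a good outcome into a bad one — never the reverse.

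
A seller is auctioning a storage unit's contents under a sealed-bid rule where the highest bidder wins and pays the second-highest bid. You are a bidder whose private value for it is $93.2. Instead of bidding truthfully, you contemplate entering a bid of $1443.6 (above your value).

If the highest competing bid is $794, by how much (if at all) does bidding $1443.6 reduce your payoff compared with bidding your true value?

$700.8

Bidding your value $93.2: you lose (since $93.2 < $794). Payoff $0.
Bidding $1443.6: you win and pay $794. Payoff $93.2 − $794 = −$700.8.
The competing bid $794 lies between your value and your inflated bid, so overbidding wins an item priced above your value.
Loss from deviating = $0 − (−$700.8) = $700.8.
In a second-price auction your bid sets only whether you win, not what you pay, so bidding your true value is weakly dominant.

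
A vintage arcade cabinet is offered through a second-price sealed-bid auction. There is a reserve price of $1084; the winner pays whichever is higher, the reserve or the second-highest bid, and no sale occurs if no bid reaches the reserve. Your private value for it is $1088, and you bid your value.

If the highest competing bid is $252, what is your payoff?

Your bid $1088 is the highest and exceeds the reserve.
Price = max(second-highest bid, reserve) = max($252, $1084) = $1084.
Payoff = $1088 − $1084 = $4.

$4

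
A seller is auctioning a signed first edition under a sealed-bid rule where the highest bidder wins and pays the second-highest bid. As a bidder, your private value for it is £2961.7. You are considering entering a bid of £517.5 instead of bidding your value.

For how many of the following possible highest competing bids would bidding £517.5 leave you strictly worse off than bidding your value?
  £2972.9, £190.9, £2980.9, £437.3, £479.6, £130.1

0

The deviation hurts exactly when the highest competing bid lies strictly between £517.5 and £2961.7 — underbidding then forfeits a profitable win.
£2972.9: above both → same outcome either way.
£190.9: below both → same outcome either way.
£2980.9: above both → same outcome either way.
£437.3: below both → same outcome either way.
£479.6: below both → same outcome either way.
£130.1: below both → same outcome either way.
Count: 0.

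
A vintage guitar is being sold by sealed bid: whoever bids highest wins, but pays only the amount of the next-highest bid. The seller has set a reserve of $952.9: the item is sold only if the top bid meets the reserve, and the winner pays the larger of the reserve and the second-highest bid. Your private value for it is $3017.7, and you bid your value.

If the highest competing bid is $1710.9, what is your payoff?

$1306.8

Your bid $3017.7 is the highest and exceeds the reserve.
Price = max(second-highest bid, reserve) = max($1710.9, $952.9) = $1710.9.
Payoff = $3017.7 − $1710.9 = $1306.8.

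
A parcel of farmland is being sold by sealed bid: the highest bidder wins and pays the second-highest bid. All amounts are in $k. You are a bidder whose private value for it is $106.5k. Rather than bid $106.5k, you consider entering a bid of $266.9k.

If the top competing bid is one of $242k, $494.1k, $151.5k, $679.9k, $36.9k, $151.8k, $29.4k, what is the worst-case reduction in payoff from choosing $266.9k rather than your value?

$135.5k

$242k: truthful gives $0k, deviation gives −$135.5k → loss $135.5k.
$494.1k: same outcome either way → loss $0k.
$151.5k: truthful gives $0k, deviation gives −$45k → loss $45k.
$679.9k: same outcome either way → loss $0k.
$36.9k: same outcome either way → loss $0k.
$151.8k: truthful gives $0k, deviation gives −$45.3k → loss $45.3k.
$29.4k: same outcome either way → loss $0k.
Maximum loss: $135.5k.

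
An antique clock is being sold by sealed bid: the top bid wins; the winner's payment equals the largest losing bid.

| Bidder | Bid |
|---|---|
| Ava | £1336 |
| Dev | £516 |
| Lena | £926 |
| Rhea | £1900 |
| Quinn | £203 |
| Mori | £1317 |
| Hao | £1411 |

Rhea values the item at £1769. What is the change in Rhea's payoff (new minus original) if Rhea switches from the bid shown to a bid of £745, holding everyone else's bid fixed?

The highest bid among the other bidders is £1411; Rhea's bid doesn't change that.
Original bid £1900: Rhea is highest, pays the top rival bid £1411; payoff £1769 − £1411 = £358.
Alternative bid £745: Rhea is not highest (top rival bid is £1411); payoff £0.
Change in payoff = £0 − (£358) = −£358.

−£358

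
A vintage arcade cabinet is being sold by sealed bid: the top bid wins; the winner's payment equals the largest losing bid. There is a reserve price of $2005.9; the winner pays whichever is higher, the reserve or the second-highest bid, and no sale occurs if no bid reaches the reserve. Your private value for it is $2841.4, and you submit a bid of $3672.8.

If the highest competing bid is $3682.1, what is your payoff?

$0

Your bid $3672.8 is below the highest competing bid $3682.1, so you lose. Payoff $0.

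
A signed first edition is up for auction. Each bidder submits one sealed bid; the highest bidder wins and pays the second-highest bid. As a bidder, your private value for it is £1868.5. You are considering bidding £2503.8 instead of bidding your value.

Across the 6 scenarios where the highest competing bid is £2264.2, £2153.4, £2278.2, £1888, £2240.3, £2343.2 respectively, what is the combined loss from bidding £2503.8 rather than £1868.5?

£1956.3

The deviation costs you only when the competing bid falls strictly between £1868.5 and £2503.8; elsewhere both bids give the same outcome.
£2264.2: truthful payoff £0, deviation payoff −£395.7 → loss £395.7.
£2153.4: truthful payoff £0, deviation payoff −£284.9 → loss £284.9.
£2278.2: truthful payoff £0, deviation payoff −£409.7 → loss £409.7.
£1888: truthful payoff £0, deviation payoff −£19.5 → loss £19.5.
£2240.3: truthful payoff £0, deviation payoff −£371.8 → loss £371.8.
£2343.2: truthful payoff £0, deviation payoff −£474.7 → loss £474.7.
Total loss = £395.7 + £284.9 + £409.7 + £19.5 + £371.8 + £474.7 = £1956.3.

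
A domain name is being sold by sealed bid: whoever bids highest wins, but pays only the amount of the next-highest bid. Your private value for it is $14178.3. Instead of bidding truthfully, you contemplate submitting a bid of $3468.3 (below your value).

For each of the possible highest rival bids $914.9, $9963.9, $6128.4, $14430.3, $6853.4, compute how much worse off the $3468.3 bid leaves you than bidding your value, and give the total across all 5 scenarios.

The deviation costs you only when the competing bid falls strictly between $3468.3 and $14178.3; elsewhere both bids give the same outcome.
$914.9: outcomes coincide → loss $0.
$9963.9: truthful payoff $4214.4, deviation payoff $0 → loss $4214.4.
$6128.4: truthful payoff $8049.9, deviation payoff $0 → loss $8049.9.
$14430.3: outcomes coincide → loss $0.
$6853.4: truthful payoff $7324.9, deviation payoff $0 → loss $7324.9.
Total loss = $4214.4 + $8049.9 + $7324.9 = $19589.2.

$19589.2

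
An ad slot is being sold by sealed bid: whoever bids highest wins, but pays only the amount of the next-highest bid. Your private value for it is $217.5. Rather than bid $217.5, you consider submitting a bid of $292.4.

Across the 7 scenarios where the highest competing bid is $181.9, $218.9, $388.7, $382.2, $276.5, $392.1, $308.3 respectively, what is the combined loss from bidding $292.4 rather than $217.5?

The deviation costs you only when the competing bid falls strictly between $217.5 and $292.4; elsewhere both bids give the same outcome.
$181.9: outcomes coincide → loss $0.
$218.9: truthful payoff $0, deviation payoff −$1.4 → loss $1.4.
$388.7: outcomes coincide → loss $0.
$382.2: outcomes coincide → loss $0.
$276.5: truthful payoff $0, deviation payoff −$59 → loss $59.
$392.1: outcomes coincide → loss $0.
$308.3: outcomes coincide → loss $0.
Total loss = $1.4 + $59 = $60.4.

$60.4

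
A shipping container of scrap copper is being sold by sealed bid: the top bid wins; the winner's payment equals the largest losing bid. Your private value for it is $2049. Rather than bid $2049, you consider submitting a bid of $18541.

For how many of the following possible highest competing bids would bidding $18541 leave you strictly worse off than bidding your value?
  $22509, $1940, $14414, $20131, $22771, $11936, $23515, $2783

3

The deviation hurts exactly when the highest competing bid lies strictly between $2049 and $18541 — overbidding then wins at a price above your value.
$22509: above both → same outcome either way.
$1940: below both → same outcome either way.
$14414: inside the interval → strictly worse (loss $12365).
$20131: above both → same outcome either way.
$22771: above both → same outcome either way.
$11936: inside the interval → strictly worse (loss $9887).
$23515: above both → same outcome either way.
$2783: inside the interval → strictly worse (loss $734).
Count: 3.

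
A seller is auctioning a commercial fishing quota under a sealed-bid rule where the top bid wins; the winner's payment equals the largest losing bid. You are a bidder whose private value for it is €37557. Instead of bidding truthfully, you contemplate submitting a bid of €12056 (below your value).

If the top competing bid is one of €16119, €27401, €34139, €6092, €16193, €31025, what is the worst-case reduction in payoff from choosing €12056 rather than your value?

€21438

€16119: truthful gives €21438, deviation gives €0 → loss €21438.
€27401: truthful gives €10156, deviation gives €0 → loss €10156.
€34139: truthful gives €3418, deviation gives €0 → loss €3418.
€6092: same outcome either way → loss €0.
€16193: truthful gives €21364, deviation gives €0 → loss €21364.
€31025: truthful gives €6532, deviation gives €0 → loss €6532.
Maximum loss: €21438.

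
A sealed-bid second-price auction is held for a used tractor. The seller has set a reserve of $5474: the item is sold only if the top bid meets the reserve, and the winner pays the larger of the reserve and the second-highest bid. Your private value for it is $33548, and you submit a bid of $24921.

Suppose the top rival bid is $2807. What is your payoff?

$28074

Your bid $24921 is the highest and exceeds the reserve.
Price = max(second-highest bid, reserve) = max($2807, $5474) = $5474.
Payoff = $33548 − $5474 = $28074.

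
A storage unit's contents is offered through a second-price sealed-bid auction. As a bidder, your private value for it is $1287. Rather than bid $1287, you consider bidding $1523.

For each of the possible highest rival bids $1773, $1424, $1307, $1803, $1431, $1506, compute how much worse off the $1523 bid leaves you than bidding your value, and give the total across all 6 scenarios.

$520

The deviation costs you only when the competing bid falls strictly between $1287 and $1523; elsewhere both bids give the same outcome.
$1773: outcomes coincide → loss $0.
$1424: truthful payoff $0, deviation payoff −$137 → loss $137.
$1307: truthful payoff $0, deviation payoff −$20 → loss $20.
$1803: outcomes coincide → loss $0.
$1431: truthful payoff $0, deviation payoff −$144 → loss $144.
$1506: truthful payoff $0, deviation payoff −$219 → loss $219.
Total loss = $137 + $20 + $144 + $219 = $520.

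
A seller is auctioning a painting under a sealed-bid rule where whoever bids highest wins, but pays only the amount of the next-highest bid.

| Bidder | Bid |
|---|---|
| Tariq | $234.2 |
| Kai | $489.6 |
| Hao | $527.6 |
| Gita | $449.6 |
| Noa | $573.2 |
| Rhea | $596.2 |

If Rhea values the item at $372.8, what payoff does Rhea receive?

−$200.4

Highest bid: Rhea at $596.2, so Rhea wins.
Second-highest bid: Noa at $573.2 — that is the price the winner pays.
Rhea's payoff = value − price = $372.8 − $573.2 = −$200.4.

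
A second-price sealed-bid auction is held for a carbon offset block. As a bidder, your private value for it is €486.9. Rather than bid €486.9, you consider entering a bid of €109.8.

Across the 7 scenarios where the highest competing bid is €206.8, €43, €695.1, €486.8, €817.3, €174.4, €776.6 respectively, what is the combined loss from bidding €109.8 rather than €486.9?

The deviation costs you only when the competing bid falls strictly between €109.8 and €486.9; elsewhere both bids give the same outcome.
€206.8: truthful payoff €280.1, deviation payoff €0 → loss €280.1.
€43: outcomes coincide → loss €0.
€695.1: outcomes coincide → loss €0.
€486.8: truthful payoff €0.1, deviation payoff €0 → loss €0.1.
€817.3: outcomes coincide → loss €0.
€174.4: truthful payoff €312.5, deviation payoff €0 → loss €312.5.
€776.6: outcomes coincide → loss €0.
Total loss = €280.1 + €0.1 + €312.5 = €592.7.
Because the price is fixed by the runner-up's bid, deviating from your value can only change a good outcome into a bad one — never the reverse.

€592.7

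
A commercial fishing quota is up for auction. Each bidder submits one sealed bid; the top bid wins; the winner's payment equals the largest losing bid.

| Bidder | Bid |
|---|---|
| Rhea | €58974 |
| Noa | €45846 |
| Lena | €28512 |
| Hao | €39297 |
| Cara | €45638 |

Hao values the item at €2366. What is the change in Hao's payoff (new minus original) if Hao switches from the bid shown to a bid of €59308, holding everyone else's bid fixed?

The highest bid among the other bidders is €58974; Hao's bid doesn't change that.
Original bid €39297: Hao is not highest (top rival bid is €58974); payoff €0.
Alternative bid €59308: Hao is highest, pays the top rival bid €58974; payoff €2366 − €58974 = −€56608.
Change in payoff = −€56608 − (€0) = −€56608.

−€56608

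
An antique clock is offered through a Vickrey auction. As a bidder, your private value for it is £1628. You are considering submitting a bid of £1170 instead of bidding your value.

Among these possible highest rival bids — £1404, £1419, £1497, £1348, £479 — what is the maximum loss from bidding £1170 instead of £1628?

£1404: truthful gives £224, deviation gives £0 → loss £224.
£1419: truthful gives £209, deviation gives £0 → loss £209.
£1497: truthful gives £131, deviation gives £0 → loss £131.
£1348: truthful gives £280, deviation gives £0 → loss £280.
£479: same outcome either way → loss £0.
Maximum loss: £280.

£280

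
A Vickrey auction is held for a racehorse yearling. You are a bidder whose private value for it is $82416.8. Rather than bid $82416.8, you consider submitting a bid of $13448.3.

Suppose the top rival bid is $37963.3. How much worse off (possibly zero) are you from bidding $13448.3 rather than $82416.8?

$44453.5

Bidding your value $82416.8: you win (since $82416.8 > $37963.3) and pay $37963.3. Payoff $44453.5.
Bidding $13448.3: you lose. Payoff $0.
The competing bid $37963.3 lies between your shaded bid and your value, so underbidding forfeits an item you could have won at a profitable price.
Loss from deviating = $44453.5 − ($0) = $44453.5.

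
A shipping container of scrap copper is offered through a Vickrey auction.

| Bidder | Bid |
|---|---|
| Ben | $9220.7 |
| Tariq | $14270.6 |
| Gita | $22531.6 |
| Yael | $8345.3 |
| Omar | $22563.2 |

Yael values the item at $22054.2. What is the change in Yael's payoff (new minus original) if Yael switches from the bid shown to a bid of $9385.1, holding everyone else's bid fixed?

$0

The highest bid among the other bidders is $22563.2; Yael's bid doesn't change that.
Original bid $8345.3: Yael is not highest (top rival bid is $22563.2); payoff $0.
Alternative bid $9385.1: Yael is not highest (top rival bid is $22563.2); payoff $0.
Change in payoff = $0 − ($0) = $0.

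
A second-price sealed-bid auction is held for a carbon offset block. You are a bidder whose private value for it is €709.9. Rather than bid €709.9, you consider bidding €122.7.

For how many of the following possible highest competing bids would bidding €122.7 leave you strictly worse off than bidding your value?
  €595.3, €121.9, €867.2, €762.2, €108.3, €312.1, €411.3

The deviation hurts exactly when the highest competing bid lies strictly between €122.7 and €709.9 — underbidding then forfeits a profitable win.
€595.3: inside the interval → strictly worse (loss €114.6).
€121.9: below both → same outcome either way.
€867.2: above both → same outcome either way.
€762.2: above both → same outcome either way.
€108.3: below both → same outcome either way.
€312.1: inside the interval → strictly worse (loss €397.8).
€411.3: inside the interval → strictly worse (loss €298.6).
Count: 3.

3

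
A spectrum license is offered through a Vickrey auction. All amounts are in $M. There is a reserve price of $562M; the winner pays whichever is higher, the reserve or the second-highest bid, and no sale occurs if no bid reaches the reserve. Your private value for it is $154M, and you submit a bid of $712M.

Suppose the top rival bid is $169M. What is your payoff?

Your bid $712M is the highest and exceeds the reserve.
Price = max(second-highest bid, reserve) = max($169M, $562M) = $562M.
Payoff = $154M − $562M = −$408M.

−$408M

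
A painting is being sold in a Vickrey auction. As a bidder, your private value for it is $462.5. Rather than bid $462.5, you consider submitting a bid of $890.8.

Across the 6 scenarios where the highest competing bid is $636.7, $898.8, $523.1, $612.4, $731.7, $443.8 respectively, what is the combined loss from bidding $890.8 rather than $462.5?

The deviation costs you only when the competing bid falls strictly between $462.5 and $890.8; elsewhere both bids give the same outcome.
$636.7: truthful payoff $0, deviation payoff −$174.2 → loss $174.2.
$898.8: outcomes coincide → loss $0.
$523.1: truthful payoff $0, deviation payoff −$60.6 → loss $60.6.
$612.4: truthful payoff $0, deviation payoff −$149.9 → loss $149.9.
$731.7: truthful payoff $0, deviation payoff −$269.2 → loss $269.2.
$443.8: outcomes coincide → loss $0.
Total loss = $174.2 + $60.6 + $149.9 + $269.2 = $653.9.
Truthful bidding weakly dominates here: raising your bid can only win items priced above your value, and lowering it can only forfeit items priced below.

$653.9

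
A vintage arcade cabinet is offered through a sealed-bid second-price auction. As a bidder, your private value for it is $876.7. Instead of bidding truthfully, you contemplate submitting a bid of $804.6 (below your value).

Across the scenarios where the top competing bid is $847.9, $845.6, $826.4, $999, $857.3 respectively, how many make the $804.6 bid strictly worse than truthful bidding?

The deviation hurts exactly when the highest competing bid lies strictly between $804.6 and $876.7 — underbidding then forfeits a profitable win.
$847.9: inside the interval → strictly worse (loss $28.8).
$845.6: inside the interval → strictly worse (loss $31.1).
$826.4: inside the interval → strictly worse (loss $50.3).
$999: above both → same outcome either way.
$857.3: inside the interval → strictly worse (loss $19.4).
Count: 4.

4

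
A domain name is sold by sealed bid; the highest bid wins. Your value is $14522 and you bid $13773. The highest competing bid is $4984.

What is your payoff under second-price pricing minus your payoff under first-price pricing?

$8789

You have the highest bid, so you win under either rule.
Second-price: pay $4984 → payoff $9538.
First-price: pay your own bid $13773 → payoff $749.
Difference = $9538 − ($749) = $8789.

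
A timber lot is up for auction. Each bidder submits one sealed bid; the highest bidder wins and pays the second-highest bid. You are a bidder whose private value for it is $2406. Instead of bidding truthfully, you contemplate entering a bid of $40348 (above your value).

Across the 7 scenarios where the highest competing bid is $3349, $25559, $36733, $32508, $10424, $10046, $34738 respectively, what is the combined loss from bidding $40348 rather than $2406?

$136515

The deviation costs you only when the competing bid falls strictly between $2406 and $40348; elsewhere both bids give the same outcome.
$3349: truthful payoff $0, deviation payoff −$943 → loss $943.
$25559: truthful payoff $0, deviation payoff −$23153 → loss $23153.
$36733: truthful payoff $0, deviation payoff −$34327 → loss $34327.
$32508: truthful payoff $0, deviation payoff −$30102 → loss $30102.
$10424: truthful payoff $0, deviation payoff −$8018 → loss $8018.
$10046: truthful payoff $0, deviation payoff −$7640 → loss $7640.
$34738: truthful payoff $0, deviation payoff −$32332 → loss $32332.
Total loss = $943 + $23153 + $34327 + $30102 + $8018 + $7640 + $32332 = $136515.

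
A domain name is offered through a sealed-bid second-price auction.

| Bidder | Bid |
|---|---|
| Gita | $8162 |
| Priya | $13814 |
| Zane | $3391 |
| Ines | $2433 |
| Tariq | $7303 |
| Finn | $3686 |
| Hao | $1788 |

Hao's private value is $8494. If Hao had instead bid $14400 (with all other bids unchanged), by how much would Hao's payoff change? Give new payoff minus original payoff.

−$5320

The highest bid among the other bidders is $13814; Hao's bid doesn't change that.
Original bid $1788: Hao is not highest (top rival bid is $13814); payoff $0.
Alternative bid $14400: Hao is highest, pays the top rival bid $13814; payoff $8494 − $13814 = −$5320.
Change in payoff = −$5320 − ($0) = −$5320.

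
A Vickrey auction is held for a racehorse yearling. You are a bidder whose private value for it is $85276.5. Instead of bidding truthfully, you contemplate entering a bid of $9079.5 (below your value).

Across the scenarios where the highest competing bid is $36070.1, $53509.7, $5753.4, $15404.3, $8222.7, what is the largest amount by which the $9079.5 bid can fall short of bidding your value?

$69872.2

$36070.1: truthful gives $49206.4, deviation gives $0 → loss $49206.4.
$53509.7: truthful gives $31766.8, deviation gives $0 → loss $31766.8.
$5753.4: same outcome either way → loss $0.
$15404.3: truthful gives $69872.2, deviation gives $0 → loss $69872.2.
$8222.7: same outcome either way → loss $0.
Maximum loss: $69872.2.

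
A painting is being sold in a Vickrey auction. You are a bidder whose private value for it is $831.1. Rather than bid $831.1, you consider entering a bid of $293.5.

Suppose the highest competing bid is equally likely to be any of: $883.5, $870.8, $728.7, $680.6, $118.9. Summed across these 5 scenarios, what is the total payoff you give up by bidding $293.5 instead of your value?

$252.9

The deviation costs you only when the competing bid falls strictly between $293.5 and $831.1; elsewhere both bids give the same outcome.
$883.5: outcomes coincide → loss $0.
$870.8: outcomes coincide → loss $0.
$728.7: truthful payoff $102.4, deviation payoff $0 → loss $102.4.
$680.6: truthful payoff $150.5, deviation payoff $0 → loss $150.5.
$118.9: outcomes coincide → loss $0.
Total loss = $102.4 + $150.5 = $252.9.
Truthful bidding weakly dominates here: raising your bid can only win items priced above your value, and lowering it can only forfeit items priced below.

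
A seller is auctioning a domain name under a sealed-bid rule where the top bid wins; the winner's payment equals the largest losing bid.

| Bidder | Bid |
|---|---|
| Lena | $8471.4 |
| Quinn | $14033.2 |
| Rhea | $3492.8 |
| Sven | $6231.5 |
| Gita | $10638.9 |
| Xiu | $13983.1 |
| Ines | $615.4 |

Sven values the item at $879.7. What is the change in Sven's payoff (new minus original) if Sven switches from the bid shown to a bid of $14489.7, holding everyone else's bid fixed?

The highest bid among the other bidders is $14033.2; Sven's bid doesn't change that.
Original bid $6231.5: Sven is not highest (top rival bid is $14033.2); payoff $0.
Alternative bid $14489.7: Sven is highest, pays the top rival bid $14033.2; payoff $879.7 − $14033.2 = −$13153.5.
Change in payoff = −$13153.5 − ($0) = −$13153.5.

−$13153.5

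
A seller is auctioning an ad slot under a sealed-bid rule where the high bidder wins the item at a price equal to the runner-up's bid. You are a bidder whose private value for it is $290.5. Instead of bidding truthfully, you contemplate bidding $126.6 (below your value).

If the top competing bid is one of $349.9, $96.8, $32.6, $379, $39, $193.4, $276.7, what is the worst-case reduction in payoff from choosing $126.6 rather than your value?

$97.1

$349.9: same outcome either way → loss $0.
$96.8: same outcome either way → loss $0.
$32.6: same outcome either way → loss $0.
$379: same outcome either way → loss $0.
$39: same outcome either way → loss $0.
$193.4: truthful gives $97.1, deviation gives $0 → loss $97.1.
$276.7: truthful gives $13.8, deviation gives $0 → loss $13.8.
Maximum loss: $97.1.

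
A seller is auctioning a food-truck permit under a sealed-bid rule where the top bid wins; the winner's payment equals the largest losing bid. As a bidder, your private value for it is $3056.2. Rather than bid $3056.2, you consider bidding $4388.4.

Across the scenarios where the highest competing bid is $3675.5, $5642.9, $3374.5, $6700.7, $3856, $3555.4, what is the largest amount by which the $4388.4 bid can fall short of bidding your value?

$3675.5: truthful gives $0, deviation gives −$619.3 → loss $619.3.
$5642.9: same outcome either way → loss $0.
$3374.5: truthful gives $0, deviation gives −$318.3 → loss $318.3.
$6700.7: same outcome either way → loss $0.
$3856: truthful gives $0, deviation gives −$799.8 → loss $799.8.
$3555.4: truthful gives $0, deviation gives −$499.2 → loss $499.2.
Maximum loss: $799.8.

$799.8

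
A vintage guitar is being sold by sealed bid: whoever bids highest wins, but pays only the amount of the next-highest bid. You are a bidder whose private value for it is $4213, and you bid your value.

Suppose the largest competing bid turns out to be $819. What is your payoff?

$3394

Your bid $4213 exceeds the highest competing bid $819, so you win.
In a second-price auction the winner pays the second-highest bid, $819.
Payoff = value − price = $4213 − $819 = $3394.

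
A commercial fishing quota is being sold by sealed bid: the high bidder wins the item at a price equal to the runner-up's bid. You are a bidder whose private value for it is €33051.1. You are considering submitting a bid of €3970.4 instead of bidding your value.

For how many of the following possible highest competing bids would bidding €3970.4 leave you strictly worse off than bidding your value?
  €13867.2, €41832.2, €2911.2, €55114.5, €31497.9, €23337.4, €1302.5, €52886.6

The deviation hurts exactly when the highest competing bid lies strictly between €3970.4 and €33051.1 — underbidding then forfeits a profitable win.
€13867.2: inside the interval → strictly worse (loss €19183.9).
€41832.2: above both → same outcome either way.
€2911.2: below both → same outcome either way.
€55114.5: above both → same outcome either way.
€31497.9: inside the interval → strictly worse (loss €1553.2).
€23337.4: inside the interval → strictly worse (loss €9713.7).
€1302.5: below both → same outcome either way.
€52886.6: above both → same outcome either way.
Count: 3.

3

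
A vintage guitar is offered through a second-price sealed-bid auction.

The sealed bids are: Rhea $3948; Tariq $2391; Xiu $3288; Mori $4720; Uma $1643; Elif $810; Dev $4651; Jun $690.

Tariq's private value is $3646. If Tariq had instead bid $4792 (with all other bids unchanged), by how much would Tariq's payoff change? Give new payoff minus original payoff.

The highest bid among the other bidders is $4720; Tariq's bid doesn't change that.
Original bid $2391: Tariq is not highest (top rival bid is $4720); payoff $0.
Alternative bid $4792: Tariq is highest, pays the top rival bid $4720; payoff $3646 − $4720 = −$1074.
Change in payoff = −$1074 − ($0) = −$1074.

−$1074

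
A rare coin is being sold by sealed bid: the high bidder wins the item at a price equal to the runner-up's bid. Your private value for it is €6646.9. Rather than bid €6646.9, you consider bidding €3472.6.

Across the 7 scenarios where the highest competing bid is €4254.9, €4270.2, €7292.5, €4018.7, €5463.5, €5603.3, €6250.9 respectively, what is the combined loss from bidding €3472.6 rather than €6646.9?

€10019.9

The deviation costs you only when the competing bid falls strictly between €3472.6 and €6646.9; elsewhere both bids give the same outcome.
€4254.9: truthful payoff €2392, deviation payoff €0 → loss €2392.
€4270.2: truthful payoff €2376.7, deviation payoff €0 → loss €2376.7.
€7292.5: outcomes coincide → loss €0.
€4018.7: truthful payoff €2628.2, deviation payoff €0 → loss €2628.2.
€5463.5: truthful payoff €1183.4, deviation payoff €0 → loss €1183.4.
€5603.3: truthful payoff €1043.6, deviation payoff €0 → loss €1043.6.
€6250.9: truthful payoff €396, deviation payoff €0 → loss €396.
Total loss = €2392 + €2376.7 + €2628.2 + €1183.4 + €1043.6 + €396 = €10019.9.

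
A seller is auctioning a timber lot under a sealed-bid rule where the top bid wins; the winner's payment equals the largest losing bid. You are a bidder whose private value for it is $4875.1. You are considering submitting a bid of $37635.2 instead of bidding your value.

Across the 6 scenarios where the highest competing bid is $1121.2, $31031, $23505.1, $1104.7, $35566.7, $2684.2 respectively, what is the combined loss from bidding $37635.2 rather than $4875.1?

$75477.5

The deviation costs you only when the competing bid falls strictly between $4875.1 and $37635.2; elsewhere both bids give the same outcome.
$1121.2: outcomes coincide → loss $0.
$31031: truthful payoff $0, deviation payoff −$26155.9 → loss $26155.9.
$23505.1: truthful payoff $0, deviation payoff −$18630 → loss $18630.
$1104.7: outcomes coincide → loss $0.
$35566.7: truthful payoff $0, deviation payoff −$30691.6 → loss $30691.6.
$2684.2: outcomes coincide → loss $0.
Total loss = $26155.9 + $18630 + $30691.6 = $75477.5.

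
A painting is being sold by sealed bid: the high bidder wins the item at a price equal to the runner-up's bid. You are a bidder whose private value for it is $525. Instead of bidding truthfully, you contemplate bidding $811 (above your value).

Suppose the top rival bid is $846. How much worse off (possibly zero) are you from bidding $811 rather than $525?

Bidding your value $525: you lose (since $525 < $846). Payoff $0.
Bidding $811: you lose. Payoff $0.
Difference = $0 − $0 = $0; both bids lead to the same outcome because the competing bid is above both your value and your alternative bid.

$0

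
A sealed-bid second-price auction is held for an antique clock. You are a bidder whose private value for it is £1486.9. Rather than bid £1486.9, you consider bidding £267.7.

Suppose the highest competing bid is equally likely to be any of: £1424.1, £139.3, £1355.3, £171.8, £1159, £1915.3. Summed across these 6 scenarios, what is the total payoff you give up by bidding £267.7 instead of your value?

The deviation costs you only when the competing bid falls strictly between £267.7 and £1486.9; elsewhere both bids give the same outcome.
£1424.1: truthful payoff £62.8, deviation payoff £0 → loss £62.8.
£139.3: outcomes coincide → loss £0.
£1355.3: truthful payoff £131.6, deviation payoff £0 → loss £131.6.
£171.8: outcomes coincide → loss £0.
£1159: truthful payoff £327.9, deviation payoff £0 → loss £327.9.
£1915.3: outcomes coincide → loss £0.
Total loss = £62.8 + £131.6 + £327.9 = £522.3.

£522.3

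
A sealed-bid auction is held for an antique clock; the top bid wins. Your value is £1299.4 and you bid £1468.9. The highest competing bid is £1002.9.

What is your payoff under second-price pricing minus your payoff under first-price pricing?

You have the highest bid, so you win under either rule.
Second-price: pay £1002.9 → payoff £296.5.
First-price: pay your own bid £1468.9 → payoff −£169.5.
Difference = £296.5 − (−£169.5) = £466.

£466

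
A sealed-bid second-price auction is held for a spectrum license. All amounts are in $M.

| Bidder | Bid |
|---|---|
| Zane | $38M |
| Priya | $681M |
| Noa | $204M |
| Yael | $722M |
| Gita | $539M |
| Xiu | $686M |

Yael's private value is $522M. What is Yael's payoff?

−$164M

Highest bid: Yael at $722M, so Yael wins.
Second-highest bid: Xiu at $686M — that is the price the winner pays.
Yael's payoff = value − price = $522M − $686M = −$164M.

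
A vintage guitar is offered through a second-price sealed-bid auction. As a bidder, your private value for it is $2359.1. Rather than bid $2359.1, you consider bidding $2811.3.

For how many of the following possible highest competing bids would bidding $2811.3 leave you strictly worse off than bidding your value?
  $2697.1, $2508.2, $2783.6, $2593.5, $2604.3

The deviation hurts exactly when the highest competing bid lies strictly between $2359.1 and $2811.3 — overbidding then wins at a price above your value.
$2697.1: inside the interval → strictly worse (loss $338).
$2508.2: inside the interval → strictly worse (loss $149.1).
$2783.6: inside the interval → strictly worse (loss $424.5).
$2593.5: inside the interval → strictly worse (loss $234.4).
$2604.3: inside the interval → strictly worse (loss $245.2).
Count: 5.

5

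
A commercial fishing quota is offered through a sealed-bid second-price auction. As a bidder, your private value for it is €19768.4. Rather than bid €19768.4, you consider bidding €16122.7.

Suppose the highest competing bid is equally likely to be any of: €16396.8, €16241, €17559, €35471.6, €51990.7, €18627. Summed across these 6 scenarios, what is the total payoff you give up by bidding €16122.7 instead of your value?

The deviation costs you only when the competing bid falls strictly between €16122.7 and €19768.4; elsewhere both bids give the same outcome.
€16396.8: truthful payoff €3371.6, deviation payoff €0 → loss €3371.6.
€16241: truthful payoff €3527.4, deviation payoff €0 → loss €3527.4.
€17559: truthful payoff €2209.4, deviation payoff €0 → loss €2209.4.
€35471.6: outcomes coincide → loss €0.
€51990.7: outcomes coincide → loss €0.
€18627: truthful payoff €1141.4, deviation payoff €0 → loss €1141.4.
Total loss = €3371.6 + €3527.4 + €2209.4 + €1141.4 = €10249.8.

€10249.8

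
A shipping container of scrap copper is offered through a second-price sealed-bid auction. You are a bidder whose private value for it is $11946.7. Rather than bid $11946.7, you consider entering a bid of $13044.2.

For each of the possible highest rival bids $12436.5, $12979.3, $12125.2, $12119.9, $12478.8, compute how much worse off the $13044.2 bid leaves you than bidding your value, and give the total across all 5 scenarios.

$2406.2

The deviation costs you only when the competing bid falls strictly between $11946.7 and $13044.2; elsewhere both bids give the same outcome.
$12436.5: truthful payoff $0, deviation payoff −$489.8 → loss $489.8.
$12979.3: truthful payoff $0, deviation payoff −$1032.6 → loss $1032.6.
$12125.2: truthful payoff $0, deviation payoff −$178.5 → loss $178.5.
$12119.9: truthful payoff $0, deviation payoff −$173.2 → loss $173.2.
$12478.8: truthful payoff $0, deviation payoff −$532.1 → loss $532.1.
Total loss = $489.8 + $1032.6 + $178.5 + $173.2 + $532.1 = $2406.2.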